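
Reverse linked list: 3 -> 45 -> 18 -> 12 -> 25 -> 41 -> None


Step 1: curr=3, set curr.next=prev(None) | reversed so far: 3
Step 2: curr=45, set curr.next=prev(3) | reversed so far: 45 -> 3
Step 3: curr=18, set curr.next=prev(45) | reversed so far: 18 -> 45 -> 3
Step 4: curr=12, set curr.next=prev(18) | reversed so far: 12 -> 18 -> 45 -> 3
Step 5: curr=25, set curr.next=prev(12) | reversed so far: 25 -> 12 -> 18 -> 45 -> 3
Step 6: curr=41, set curr.next=prev(25) | reversed so far: 41 -> 25 -> 12 -> 18 -> 45 -> 3

41 -> 25 -> 12 -> 18 -> 45 -> 3 -> None


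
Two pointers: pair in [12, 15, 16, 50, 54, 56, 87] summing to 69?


lo=0(12)+hi=6(87)=99
lo=0(12)+hi=5(56)=68
lo=1(15)+hi=5(56)=71
lo=1(15)+hi=4(54)=69

Yes: 15+54=69


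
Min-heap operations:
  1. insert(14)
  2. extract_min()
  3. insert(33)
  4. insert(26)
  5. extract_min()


insert(14) -> [14]
extract_min()->14, []
insert(33) -> [33]
insert(26) -> [26, 33]
extract_min()->26, [33]

Final heap: [33]


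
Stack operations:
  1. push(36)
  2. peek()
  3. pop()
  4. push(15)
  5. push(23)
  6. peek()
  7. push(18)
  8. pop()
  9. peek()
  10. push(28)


push(36) -> [36]
peek()->36
pop()->36, []
push(15) -> [15]
push(23) -> [15, 23]
peek()->23
push(18) -> [15, 23, 18]
pop()->18, [15, 23]
peek()->23
push(28) -> [15, 23, 28]

Final stack: [15, 23, 28]


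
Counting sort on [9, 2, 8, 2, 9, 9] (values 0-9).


Input: [9, 2, 8, 2, 9, 9]
Counts: [0, 0, 2, 0, 0, 0, 0, 0, 1, 3]

Sorted: [2, 2, 8, 9, 9, 9]


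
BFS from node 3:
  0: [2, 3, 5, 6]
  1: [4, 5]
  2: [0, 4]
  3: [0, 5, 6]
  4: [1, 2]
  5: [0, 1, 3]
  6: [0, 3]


Visit 3, enqueue [0, 5, 6]
Visit 0, enqueue [2]
Visit 5, enqueue [1]
Visit 6, enqueue []
Visit 2, enqueue [4]
Visit 1, enqueue []
Visit 4, enqueue []

BFS order: [3, 0, 5, 6, 2, 1, 4]


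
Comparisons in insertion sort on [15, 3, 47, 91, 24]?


Algorithm: insertion sort
Input: [15, 3, 47, 91, 24]
Sorted: [3, 15, 24, 47, 91]

6


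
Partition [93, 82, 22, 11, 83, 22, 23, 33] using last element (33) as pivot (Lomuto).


Pivot: 33
  22 <= 33: swap -> [22, 82, 93, 11, 83, 22, 23, 33]
  11 <= 33: swap -> [22, 11, 93, 82, 83, 22, 23, 33]
  22 <= 33: swap -> [22, 11, 22, 82, 83, 93, 23, 33]
  23 <= 33: swap -> [22, 11, 22, 23, 83, 93, 82, 33]
Place pivot at 4: [22, 11, 22, 23, 33, 93, 82, 83]

Partitioned: [22, 11, 22, 23, 33, 93, 82, 83]


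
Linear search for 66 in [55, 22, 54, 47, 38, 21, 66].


i=0: 55!=66
i=1: 22!=66
i=2: 54!=66
i=3: 47!=66
i=4: 38!=66
i=5: 21!=66
i=6: 66==66 found!

Found at 6, 7 comps


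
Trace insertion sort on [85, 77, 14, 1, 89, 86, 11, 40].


Initial: [85, 77, 14, 1, 89, 86, 11, 40]
Insert 77: [77, 85, 14, 1, 89, 86, 11, 40]
Insert 14: [14, 77, 85, 1, 89, 86, 11, 40]
Insert 1: [1, 14, 77, 85, 89, 86, 11, 40]
Insert 89: [1, 14, 77, 85, 89, 86, 11, 40]
Insert 86: [1, 14, 77, 85, 86, 89, 11, 40]
Insert 11: [1, 11, 14, 77, 85, 86, 89, 40]
Insert 40: [1, 11, 14, 40, 77, 85, 86, 89]

Sorted: [1, 11, 14, 40, 77, 85, 86, 89]


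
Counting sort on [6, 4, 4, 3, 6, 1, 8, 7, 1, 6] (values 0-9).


Input: [6, 4, 4, 3, 6, 1, 8, 7, 1, 6]
Counts: [0, 2, 0, 1, 2, 0, 3, 1, 1, 0]

Sorted: [1, 1, 3, 4, 4, 6, 6, 6, 7, 8]


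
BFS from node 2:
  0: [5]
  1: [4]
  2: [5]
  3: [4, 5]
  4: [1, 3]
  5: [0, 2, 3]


Visit 2, enqueue [5]
Visit 5, enqueue [0, 3]
Visit 0, enqueue []
Visit 3, enqueue [4]
Visit 4, enqueue [1]
Visit 1, enqueue []

BFS order: [2, 5, 0, 3, 4, 1]


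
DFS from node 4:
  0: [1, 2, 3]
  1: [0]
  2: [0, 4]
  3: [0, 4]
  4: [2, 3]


Visit 4, push [3, 2]
Visit 2, push [0]
Visit 0, push [3, 1]
Visit 1, push []
Visit 3, push []

DFS order: [4, 2, 0, 1, 3]


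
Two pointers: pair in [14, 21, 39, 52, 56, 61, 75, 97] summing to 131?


lo=0(14)+hi=7(97)=111
lo=1(21)+hi=7(97)=118
lo=2(39)+hi=7(97)=136
lo=2(39)+hi=6(75)=114
lo=3(52)+hi=6(75)=127
lo=4(56)+hi=6(75)=131

Yes: 56+75=131


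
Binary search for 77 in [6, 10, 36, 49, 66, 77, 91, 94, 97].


Step 1: lo=0, hi=8, mid=4, val=66
Step 2: lo=5, hi=8, mid=6, val=91
Step 3: lo=5, hi=5, mid=5, val=77

Found at index 5


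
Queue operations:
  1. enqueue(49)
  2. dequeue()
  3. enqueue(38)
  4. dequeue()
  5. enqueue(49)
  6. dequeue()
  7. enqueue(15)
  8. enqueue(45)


enqueue(49) -> [49]
dequeue()->49, []
enqueue(38) -> [38]
dequeue()->38, []
enqueue(49) -> [49]
dequeue()->49, []
enqueue(15) -> [15]
enqueue(45) -> [15, 45]

Final queue: [15, 45]


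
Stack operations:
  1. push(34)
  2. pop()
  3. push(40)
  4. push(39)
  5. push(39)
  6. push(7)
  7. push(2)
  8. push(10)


push(34) -> [34]
pop()->34, []
push(40) -> [40]
push(39) -> [40, 39]
push(39) -> [40, 39, 39]
push(7) -> [40, 39, 39, 7]
push(2) -> [40, 39, 39, 7, 2]
push(10) -> [40, 39, 39, 7, 2, 10]

Final stack: [40, 39, 39, 7, 2, 10]


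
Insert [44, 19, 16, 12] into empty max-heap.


Insert 44: [44]
Insert 19: [44, 19]
Insert 16: [44, 19, 16]
Insert 12: [44, 19, 16, 12]

Final heap: [44, 19, 16, 12]


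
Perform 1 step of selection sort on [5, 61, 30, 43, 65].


Initial: [5, 61, 30, 43, 65]
Step 1: min=5 at 0
  Swap: [5, 61, 30, 43, 65]

After 1 step: [5, 61, 30, 43, 65]


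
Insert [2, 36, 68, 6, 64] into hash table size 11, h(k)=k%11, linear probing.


Insert 2: h=2 -> slot 2
Insert 36: h=3 -> slot 3
Insert 68: h=2, 2 probes -> slot 4
Insert 6: h=6 -> slot 6
Insert 64: h=9 -> slot 9

Table: [None, None, 2, 36, 68, None, 6, None, None, 64, None]


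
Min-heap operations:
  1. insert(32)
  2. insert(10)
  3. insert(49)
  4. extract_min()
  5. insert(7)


insert(32) -> [32]
insert(10) -> [10, 32]
insert(49) -> [10, 32, 49]
extract_min()->10, [32, 49]
insert(7) -> [7, 49, 32]

Final heap: [7, 49, 32]


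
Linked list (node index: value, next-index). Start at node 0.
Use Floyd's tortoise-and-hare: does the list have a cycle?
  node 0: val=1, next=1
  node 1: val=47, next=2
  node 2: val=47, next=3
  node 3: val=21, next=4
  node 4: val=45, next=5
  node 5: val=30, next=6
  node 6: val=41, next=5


Floyd's tortoise (slow, +1) and hare (fast, +2):
  init: slow=0, fast=0
  step 1: slow=1, fast=2
  step 2: slow=2, fast=4
  step 3: slow=3, fast=6
  step 4: slow=4, fast=6
  step 5: slow=5, fast=6
  step 6: slow=6, fast=6
  slow == fast at node 6: cycle detected

Cycle: yes


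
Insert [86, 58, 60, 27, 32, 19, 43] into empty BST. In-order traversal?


Insert 86: root
Insert 58: L from 86
Insert 60: L from 86 -> R from 58
Insert 27: L from 86 -> L from 58
Insert 32: L from 86 -> L from 58 -> R from 27
Insert 19: L from 86 -> L from 58 -> L from 27
Insert 43: L from 86 -> L from 58 -> R from 27 -> R from 32

In-order: [19, 27, 32, 43, 58, 60, 86]


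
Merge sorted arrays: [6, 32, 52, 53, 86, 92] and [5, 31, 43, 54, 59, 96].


Take 5 from B
Take 6 from A
Take 31 from B
Take 32 from A
Take 43 from B
Take 52 from A
Take 53 from A
Take 54 from B
Take 59 from B
Take 86 from A
Take 92 from A

Merged: [5, 6, 31, 32, 43, 52, 53, 54, 59, 86, 92, 96]


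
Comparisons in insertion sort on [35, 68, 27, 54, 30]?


Algorithm: insertion sort
Input: [35, 68, 27, 54, 30]
Sorted: [27, 30, 35, 54, 68]

9


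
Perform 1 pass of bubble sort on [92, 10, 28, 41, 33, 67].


Initial: [92, 10, 28, 41, 33, 67]
Pass 1: [10, 28, 41, 33, 67, 92] (5 swaps)

After 1 pass: [10, 28, 41, 33, 67, 92]


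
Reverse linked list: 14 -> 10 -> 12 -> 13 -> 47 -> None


Step 1: curr=14, set curr.next=prev(None) | reversed so far: 14
Step 2: curr=10, set curr.next=prev(14) | reversed so far: 10 -> 14
Step 3: curr=12, set curr.next=prev(10) | reversed so far: 12 -> 10 -> 14
Step 4: curr=13, set curr.next=prev(12) | reversed so far: 13 -> 12 -> 10 -> 14
Step 5: curr=47, set curr.next=prev(13) | reversed so far: 47 -> 13 -> 12 -> 10 -> 14

47 -> 13 -> 12 -> 10 -> 14 -> None


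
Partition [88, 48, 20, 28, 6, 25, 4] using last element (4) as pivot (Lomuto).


Pivot: 4
Place pivot at 0: [4, 48, 20, 28, 6, 25, 88]

Partitioned: [4, 48, 20, 28, 6, 25, 88]


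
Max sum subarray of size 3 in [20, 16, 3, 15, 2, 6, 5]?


[0:3]: 39
[1:4]: 34
[2:5]: 20
[3:6]: 23
[4:7]: 13

Max: 39 at [0:3]


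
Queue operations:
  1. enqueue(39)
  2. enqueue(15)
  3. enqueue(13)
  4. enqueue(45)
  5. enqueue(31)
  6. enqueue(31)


enqueue(39) -> [39]
enqueue(15) -> [39, 15]
enqueue(13) -> [39, 15, 13]
enqueue(45) -> [39, 15, 13, 45]
enqueue(31) -> [39, 15, 13, 45, 31]
enqueue(31) -> [39, 15, 13, 45, 31, 31]

Final queue: [39, 15, 13, 45, 31, 31]


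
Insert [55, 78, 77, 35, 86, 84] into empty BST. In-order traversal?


Insert 55: root
Insert 78: R from 55
Insert 77: R from 55 -> L from 78
Insert 35: L from 55
Insert 86: R from 55 -> R from 78
Insert 84: R from 55 -> R from 78 -> L from 86

In-order: [35, 55, 77, 78, 84, 86]


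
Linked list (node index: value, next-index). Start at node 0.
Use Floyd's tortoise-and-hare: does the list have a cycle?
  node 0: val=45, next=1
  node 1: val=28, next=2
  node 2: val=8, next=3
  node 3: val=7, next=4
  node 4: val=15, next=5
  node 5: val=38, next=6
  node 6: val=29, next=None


Floyd's tortoise (slow, +1) and hare (fast, +2):
  init: slow=0, fast=0
  step 1: slow=1, fast=2
  step 2: slow=2, fast=4
  step 3: slow=3, fast=6
  step 4: fast -> None, no cycle

Cycle: no


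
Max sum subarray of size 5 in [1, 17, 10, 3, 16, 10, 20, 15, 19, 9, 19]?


[0:5]: 47
[1:6]: 56
[2:7]: 59
[3:8]: 64
[4:9]: 80
[5:10]: 73
[6:11]: 82

Max: 82 at [6:11]


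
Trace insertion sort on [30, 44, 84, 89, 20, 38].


Initial: [30, 44, 84, 89, 20, 38]
Insert 44: [30, 44, 84, 89, 20, 38]
Insert 84: [30, 44, 84, 89, 20, 38]
Insert 89: [30, 44, 84, 89, 20, 38]
Insert 20: [20, 30, 44, 84, 89, 38]
Insert 38: [20, 30, 38, 44, 84, 89]

Sorted: [20, 30, 38, 44, 84, 89]


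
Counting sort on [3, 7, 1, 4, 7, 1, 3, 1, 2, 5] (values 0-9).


Input: [3, 7, 1, 4, 7, 1, 3, 1, 2, 5]
Counts: [0, 3, 1, 2, 1, 1, 0, 2, 0, 0]

Sorted: [1, 1, 1, 2, 3, 3, 4, 5, 7, 7]


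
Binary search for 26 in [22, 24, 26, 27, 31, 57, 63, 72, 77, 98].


Step 1: lo=0, hi=9, mid=4, val=31
Step 2: lo=0, hi=3, mid=1, val=24
Step 3: lo=2, hi=3, mid=2, val=26

Found at index 2


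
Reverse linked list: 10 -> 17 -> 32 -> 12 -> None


Step 1: curr=10, set curr.next=prev(None) | reversed so far: 10
Step 2: curr=17, set curr.next=prev(10) | reversed so far: 17 -> 10
Step 3: curr=32, set curr.next=prev(17) | reversed so far: 32 -> 17 -> 10
Step 4: curr=12, set curr.next=prev(32) | reversed so far: 12 -> 32 -> 17 -> 10

12 -> 32 -> 17 -> 10 -> None


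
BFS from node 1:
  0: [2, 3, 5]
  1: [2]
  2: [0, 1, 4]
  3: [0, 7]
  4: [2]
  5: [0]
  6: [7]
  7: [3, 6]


Visit 1, enqueue [2]
Visit 2, enqueue [0, 4]
Visit 0, enqueue [3, 5]
Visit 4, enqueue []
Visit 3, enqueue [7]
Visit 5, enqueue []
Visit 7, enqueue [6]
Visit 6, enqueue []

BFS order: [1, 2, 0, 4, 3, 5, 7, 6]


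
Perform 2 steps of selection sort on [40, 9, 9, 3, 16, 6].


Initial: [40, 9, 9, 3, 16, 6]
Step 1: min=3 at 3
  Swap: [3, 9, 9, 40, 16, 6]
Step 2: min=6 at 5
  Swap: [3, 6, 9, 40, 16, 9]

After 2 steps: [3, 6, 9, 40, 16, 9]


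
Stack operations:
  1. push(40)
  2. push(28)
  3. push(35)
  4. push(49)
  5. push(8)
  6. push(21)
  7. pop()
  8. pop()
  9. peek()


push(40) -> [40]
push(28) -> [40, 28]
push(35) -> [40, 28, 35]
push(49) -> [40, 28, 35, 49]
push(8) -> [40, 28, 35, 49, 8]
push(21) -> [40, 28, 35, 49, 8, 21]
pop()->21, [40, 28, 35, 49, 8]
pop()->8, [40, 28, 35, 49]
peek()->49

Final stack: [40, 28, 35, 49]


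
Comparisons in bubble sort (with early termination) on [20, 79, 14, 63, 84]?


Algorithm: bubble sort (with early termination)
Input: [20, 79, 14, 63, 84]
Sorted: [14, 20, 63, 79, 84]

9


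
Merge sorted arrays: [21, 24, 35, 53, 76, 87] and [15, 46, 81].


Take 15 from B
Take 21 from A
Take 24 from A
Take 35 from A
Take 46 from B
Take 53 from A
Take 76 from A
Take 81 from B

Merged: [15, 21, 24, 35, 46, 53, 76, 81, 87]


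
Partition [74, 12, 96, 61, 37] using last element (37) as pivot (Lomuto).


Pivot: 37
  12 <= 37: swap -> [12, 74, 96, 61, 37]
Place pivot at 1: [12, 37, 96, 61, 74]

Partitioned: [12, 37, 96, 61, 74]


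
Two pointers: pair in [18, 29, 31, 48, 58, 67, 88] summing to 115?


lo=0(18)+hi=6(88)=106
lo=1(29)+hi=6(88)=117
lo=1(29)+hi=5(67)=96
lo=2(31)+hi=5(67)=98
lo=3(48)+hi=5(67)=115

Yes: 48+67=115


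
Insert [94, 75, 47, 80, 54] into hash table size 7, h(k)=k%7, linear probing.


Insert 94: h=3 -> slot 3
Insert 75: h=5 -> slot 5
Insert 47: h=5, 1 probes -> slot 6
Insert 80: h=3, 1 probes -> slot 4
Insert 54: h=5, 2 probes -> slot 0

Table: [54, None, None, 94, 80, 75, 47]


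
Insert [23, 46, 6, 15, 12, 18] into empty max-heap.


Insert 23: [23]
Insert 46: [46, 23]
Insert 6: [46, 23, 6]
Insert 15: [46, 23, 6, 15]
Insert 12: [46, 23, 6, 15, 12]
Insert 18: [46, 23, 18, 15, 12, 6]

Final heap: [46, 23, 18, 15, 12, 6]


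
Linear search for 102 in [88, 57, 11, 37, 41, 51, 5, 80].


i=0: 88!=102
i=1: 57!=102
i=2: 11!=102
i=3: 37!=102
i=4: 41!=102
i=5: 51!=102
i=6: 5!=102
i=7: 80!=102

Not found, 8 comps


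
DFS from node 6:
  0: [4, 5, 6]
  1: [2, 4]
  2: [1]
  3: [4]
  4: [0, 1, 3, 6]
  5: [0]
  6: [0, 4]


Visit 6, push [4, 0]
Visit 0, push [5, 4]
Visit 4, push [3, 1]
Visit 1, push [2]
Visit 2, push []
Visit 3, push []
Visit 5, push []

DFS order: [6, 0, 4, 1, 2, 3, 5]


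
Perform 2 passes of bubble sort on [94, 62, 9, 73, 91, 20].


Initial: [94, 62, 9, 73, 91, 20]
Pass 1: [62, 9, 73, 91, 20, 94] (5 swaps)
Pass 2: [9, 62, 73, 20, 91, 94] (2 swaps)

After 2 passes: [9, 62, 73, 20, 91, 94]


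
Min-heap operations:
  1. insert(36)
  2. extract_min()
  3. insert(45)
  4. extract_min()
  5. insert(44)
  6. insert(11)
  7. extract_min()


insert(36) -> [36]
extract_min()->36, []
insert(45) -> [45]
extract_min()->45, []
insert(44) -> [44]
insert(11) -> [11, 44]
extract_min()->11, [44]

Final heap: [44]


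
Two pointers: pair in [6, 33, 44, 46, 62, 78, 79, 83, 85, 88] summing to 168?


lo=0(6)+hi=9(88)=94
lo=1(33)+hi=9(88)=121
lo=2(44)+hi=9(88)=132
lo=3(46)+hi=9(88)=134
lo=4(62)+hi=9(88)=150
lo=5(78)+hi=9(88)=166
lo=6(79)+hi=9(88)=167
lo=7(83)+hi=9(88)=171
lo=7(83)+hi=8(85)=168

Yes: 83+85=168


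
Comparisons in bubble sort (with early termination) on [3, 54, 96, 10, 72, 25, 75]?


Algorithm: bubble sort (with early termination)
Input: [3, 54, 96, 10, 72, 25, 75]
Sorted: [3, 10, 25, 54, 72, 75, 96]

18


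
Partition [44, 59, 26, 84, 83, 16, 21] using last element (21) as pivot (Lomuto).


Pivot: 21
  16 <= 21: swap -> [16, 59, 26, 84, 83, 44, 21]
Place pivot at 1: [16, 21, 26, 84, 83, 44, 59]

Partitioned: [16, 21, 26, 84, 83, 44, 59]


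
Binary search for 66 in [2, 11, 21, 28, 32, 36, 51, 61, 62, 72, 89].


Step 1: lo=0, hi=10, mid=5, val=36
Step 2: lo=6, hi=10, mid=8, val=62
Step 3: lo=9, hi=10, mid=9, val=72

Not found


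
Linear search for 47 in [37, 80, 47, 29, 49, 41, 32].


i=0: 37!=47
i=1: 80!=47
i=2: 47==47 found!

Found at 2, 3 comps


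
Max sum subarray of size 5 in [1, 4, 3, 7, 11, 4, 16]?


[0:5]: 26
[1:6]: 29
[2:7]: 41

Max: 41 at [2:7]


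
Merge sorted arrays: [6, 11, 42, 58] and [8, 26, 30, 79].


Take 6 from A
Take 8 from B
Take 11 from A
Take 26 from B
Take 30 from B
Take 42 from A
Take 58 from A

Merged: [6, 8, 11, 26, 30, 42, 58, 79]


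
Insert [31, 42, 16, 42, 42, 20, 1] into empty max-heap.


Insert 31: [31]
Insert 42: [42, 31]
Insert 16: [42, 31, 16]
Insert 42: [42, 42, 16, 31]
Insert 42: [42, 42, 16, 31, 42]
Insert 20: [42, 42, 20, 31, 42, 16]
Insert 1: [42, 42, 20, 31, 42, 16, 1]

Final heap: [42, 42, 20, 31, 42, 16, 1]


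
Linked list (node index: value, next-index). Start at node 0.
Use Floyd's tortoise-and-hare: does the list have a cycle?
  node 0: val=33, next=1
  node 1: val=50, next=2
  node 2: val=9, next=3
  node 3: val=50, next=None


Floyd's tortoise (slow, +1) and hare (fast, +2):
  init: slow=0, fast=0
  step 1: slow=1, fast=2
  step 2: fast 2->3->None, no cycle

Cycle: no


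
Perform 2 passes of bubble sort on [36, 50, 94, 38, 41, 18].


Initial: [36, 50, 94, 38, 41, 18]
Pass 1: [36, 50, 38, 41, 18, 94] (3 swaps)
Pass 2: [36, 38, 41, 18, 50, 94] (3 swaps)

After 2 passes: [36, 38, 41, 18, 50, 94]


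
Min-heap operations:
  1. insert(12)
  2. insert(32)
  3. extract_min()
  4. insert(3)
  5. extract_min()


insert(12) -> [12]
insert(32) -> [12, 32]
extract_min()->12, [32]
insert(3) -> [3, 32]
extract_min()->3, [32]

Final heap: [32]


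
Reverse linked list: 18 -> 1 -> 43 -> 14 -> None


Step 1: curr=18, set curr.next=prev(None) | reversed so far: 18
Step 2: curr=1, set curr.next=prev(18) | reversed so far: 1 -> 18
Step 3: curr=43, set curr.next=prev(1) | reversed so far: 43 -> 1 -> 18
Step 4: curr=14, set curr.next=prev(43) | reversed so far: 14 -> 43 -> 1 -> 18

14 -> 43 -> 1 -> 18 -> None


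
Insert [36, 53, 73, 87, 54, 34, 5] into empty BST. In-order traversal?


Insert 36: root
Insert 53: R from 36
Insert 73: R from 36 -> R from 53
Insert 87: R from 36 -> R from 53 -> R from 73
Insert 54: R from 36 -> R from 53 -> L from 73
Insert 34: L from 36
Insert 5: L from 36 -> L from 34

In-order: [5, 34, 36, 53, 54, 73, 87]


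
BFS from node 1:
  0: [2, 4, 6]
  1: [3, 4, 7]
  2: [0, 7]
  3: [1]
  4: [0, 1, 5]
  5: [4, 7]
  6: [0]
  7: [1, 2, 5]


Visit 1, enqueue [3, 4, 7]
Visit 3, enqueue []
Visit 4, enqueue [0, 5]
Visit 7, enqueue [2]
Visit 0, enqueue [6]
Visit 5, enqueue []
Visit 2, enqueue []
Visit 6, enqueue []

BFS order: [1, 3, 4, 7, 0, 5, 2, 6]


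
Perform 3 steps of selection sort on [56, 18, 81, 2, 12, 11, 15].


Initial: [56, 18, 81, 2, 12, 11, 15]
Step 1: min=2 at 3
  Swap: [2, 18, 81, 56, 12, 11, 15]
Step 2: min=11 at 5
  Swap: [2, 11, 81, 56, 12, 18, 15]
Step 3: min=12 at 4
  Swap: [2, 11, 12, 56, 81, 18, 15]

After 3 steps: [2, 11, 12, 56, 81, 18, 15]


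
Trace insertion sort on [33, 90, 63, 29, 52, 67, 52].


Initial: [33, 90, 63, 29, 52, 67, 52]
Insert 90: [33, 90, 63, 29, 52, 67, 52]
Insert 63: [33, 63, 90, 29, 52, 67, 52]
Insert 29: [29, 33, 63, 90, 52, 67, 52]
Insert 52: [29, 33, 52, 63, 90, 67, 52]
Insert 67: [29, 33, 52, 63, 67, 90, 52]
Insert 52: [29, 33, 52, 52, 63, 67, 90]

Sorted: [29, 33, 52, 52, 63, 67, 90]


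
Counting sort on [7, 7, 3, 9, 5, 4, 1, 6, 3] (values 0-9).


Input: [7, 7, 3, 9, 5, 4, 1, 6, 3]
Counts: [0, 1, 0, 2, 1, 1, 1, 2, 0, 1]

Sorted: [1, 3, 3, 4, 5, 6, 7, 7, 9]


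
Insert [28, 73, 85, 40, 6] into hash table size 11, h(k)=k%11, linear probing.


Insert 28: h=6 -> slot 6
Insert 73: h=7 -> slot 7
Insert 85: h=8 -> slot 8
Insert 40: h=7, 2 probes -> slot 9
Insert 6: h=6, 4 probes -> slot 10

Table: [None, None, None, None, None, None, 28, 73, 85, 40, 6]


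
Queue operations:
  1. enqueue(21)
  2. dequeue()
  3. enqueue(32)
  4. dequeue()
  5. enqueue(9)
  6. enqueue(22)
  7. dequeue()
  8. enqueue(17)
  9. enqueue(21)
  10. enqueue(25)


enqueue(21) -> [21]
dequeue()->21, []
enqueue(32) -> [32]
dequeue()->32, []
enqueue(9) -> [9]
enqueue(22) -> [9, 22]
dequeue()->9, [22]
enqueue(17) -> [22, 17]
enqueue(21) -> [22, 17, 21]
enqueue(25) -> [22, 17, 21, 25]

Final queue: [22, 17, 21, 25]


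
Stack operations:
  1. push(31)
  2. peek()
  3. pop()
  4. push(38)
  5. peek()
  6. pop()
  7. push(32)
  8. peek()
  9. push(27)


push(31) -> [31]
peek()->31
pop()->31, []
push(38) -> [38]
peek()->38
pop()->38, []
push(32) -> [32]
peek()->32
push(27) -> [32, 27]

Final stack: [32, 27]


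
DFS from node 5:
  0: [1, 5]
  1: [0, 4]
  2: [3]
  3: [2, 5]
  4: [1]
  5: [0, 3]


Visit 5, push [3, 0]
Visit 0, push [1]
Visit 1, push [4]
Visit 4, push []
Visit 3, push [2]
Visit 2, push []

DFS order: [5, 0, 1, 4, 3, 2]


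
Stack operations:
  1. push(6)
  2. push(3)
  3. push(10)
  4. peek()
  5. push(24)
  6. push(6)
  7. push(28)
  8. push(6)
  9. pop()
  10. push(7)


push(6) -> [6]
push(3) -> [6, 3]
push(10) -> [6, 3, 10]
peek()->10
push(24) -> [6, 3, 10, 24]
push(6) -> [6, 3, 10, 24, 6]
push(28) -> [6, 3, 10, 24, 6, 28]
push(6) -> [6, 3, 10, 24, 6, 28, 6]
pop()->6, [6, 3, 10, 24, 6, 28]
push(7) -> [6, 3, 10, 24, 6, 28, 7]

Final stack: [6, 3, 10, 24, 6, 28, 7]


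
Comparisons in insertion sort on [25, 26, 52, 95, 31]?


Algorithm: insertion sort
Input: [25, 26, 52, 95, 31]
Sorted: [25, 26, 31, 52, 95]

6


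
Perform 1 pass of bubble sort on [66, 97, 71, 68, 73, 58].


Initial: [66, 97, 71, 68, 73, 58]
Pass 1: [66, 71, 68, 73, 58, 97] (4 swaps)

After 1 pass: [66, 71, 68, 73, 58, 97]


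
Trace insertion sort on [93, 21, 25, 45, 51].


Initial: [93, 21, 25, 45, 51]
Insert 21: [21, 93, 25, 45, 51]
Insert 25: [21, 25, 93, 45, 51]
Insert 45: [21, 25, 45, 93, 51]
Insert 51: [21, 25, 45, 51, 93]

Sorted: [21, 25, 45, 51, 93]


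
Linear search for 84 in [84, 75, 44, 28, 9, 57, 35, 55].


i=0: 84==84 found!

Found at 0, 1 comps


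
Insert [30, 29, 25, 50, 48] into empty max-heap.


Insert 30: [30]
Insert 29: [30, 29]
Insert 25: [30, 29, 25]
Insert 50: [50, 30, 25, 29]
Insert 48: [50, 48, 25, 29, 30]

Final heap: [50, 48, 25, 29, 30]


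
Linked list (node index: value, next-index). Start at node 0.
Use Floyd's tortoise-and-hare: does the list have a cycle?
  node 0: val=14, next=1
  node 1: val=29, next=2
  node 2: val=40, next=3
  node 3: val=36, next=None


Floyd's tortoise (slow, +1) and hare (fast, +2):
  init: slow=0, fast=0
  step 1: slow=1, fast=2
  step 2: fast 2->3->None, no cycle

Cycle: no


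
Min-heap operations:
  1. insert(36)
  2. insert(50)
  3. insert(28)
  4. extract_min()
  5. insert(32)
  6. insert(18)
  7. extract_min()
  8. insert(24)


insert(36) -> [36]
insert(50) -> [36, 50]
insert(28) -> [28, 50, 36]
extract_min()->28, [36, 50]
insert(32) -> [32, 50, 36]
insert(18) -> [18, 32, 36, 50]
extract_min()->18, [32, 50, 36]
insert(24) -> [24, 32, 36, 50]

Final heap: [24, 32, 36, 50]


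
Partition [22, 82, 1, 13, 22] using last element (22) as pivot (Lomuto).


Pivot: 22
  22 <= 22: advance i (no swap)
  1 <= 22: swap -> [22, 1, 82, 13, 22]
  13 <= 22: swap -> [22, 1, 13, 82, 22]
Place pivot at 3: [22, 1, 13, 22, 82]

Partitioned: [22, 1, 13, 22, 82]


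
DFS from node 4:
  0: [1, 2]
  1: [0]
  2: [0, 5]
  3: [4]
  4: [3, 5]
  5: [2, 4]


Visit 4, push [5, 3]
Visit 3, push []
Visit 5, push [2]
Visit 2, push [0]
Visit 0, push [1]
Visit 1, push []

DFS order: [4, 3, 5, 2, 0, 1]


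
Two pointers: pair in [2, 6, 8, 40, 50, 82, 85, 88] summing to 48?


lo=0(2)+hi=7(88)=90
lo=0(2)+hi=6(85)=87
lo=0(2)+hi=5(82)=84
lo=0(2)+hi=4(50)=52
lo=0(2)+hi=3(40)=42
lo=1(6)+hi=3(40)=46
lo=2(8)+hi=3(40)=48

Yes: 8+40=48


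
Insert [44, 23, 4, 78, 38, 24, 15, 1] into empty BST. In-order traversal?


Insert 44: root
Insert 23: L from 44
Insert 4: L from 44 -> L from 23
Insert 78: R from 44
Insert 38: L from 44 -> R from 23
Insert 24: L from 44 -> R from 23 -> L from 38
Insert 15: L from 44 -> L from 23 -> R from 4
Insert 1: L from 44 -> L from 23 -> L from 4

In-order: [1, 4, 15, 23, 24, 38, 44, 78]


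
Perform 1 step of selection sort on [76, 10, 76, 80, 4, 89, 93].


Initial: [76, 10, 76, 80, 4, 89, 93]
Step 1: min=4 at 4
  Swap: [4, 10, 76, 80, 76, 89, 93]

After 1 step: [4, 10, 76, 80, 76, 89, 93]


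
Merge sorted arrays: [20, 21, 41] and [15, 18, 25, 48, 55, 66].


Take 15 from B
Take 18 from B
Take 20 from A
Take 21 from A
Take 25 from B
Take 41 from A

Merged: [15, 18, 20, 21, 25, 41, 48, 55, 66]


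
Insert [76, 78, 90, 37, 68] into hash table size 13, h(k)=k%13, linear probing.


Insert 76: h=11 -> slot 11
Insert 78: h=0 -> slot 0
Insert 90: h=12 -> slot 12
Insert 37: h=11, 3 probes -> slot 1
Insert 68: h=3 -> slot 3

Table: [78, 37, None, 68, None, None, None, None, None, None, None, 76, 90]


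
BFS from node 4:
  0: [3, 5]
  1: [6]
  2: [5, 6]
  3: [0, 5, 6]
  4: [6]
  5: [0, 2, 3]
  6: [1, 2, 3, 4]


Visit 4, enqueue [6]
Visit 6, enqueue [1, 2, 3]
Visit 1, enqueue []
Visit 2, enqueue [5]
Visit 3, enqueue [0]
Visit 5, enqueue []
Visit 0, enqueue []

BFS order: [4, 6, 1, 2, 3, 5, 0]


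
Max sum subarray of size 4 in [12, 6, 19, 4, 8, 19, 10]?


[0:4]: 41
[1:5]: 37
[2:6]: 50
[3:7]: 41

Max: 50 at [2:6]


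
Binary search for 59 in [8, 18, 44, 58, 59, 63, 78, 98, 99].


Step 1: lo=0, hi=8, mid=4, val=59

Found at index 4


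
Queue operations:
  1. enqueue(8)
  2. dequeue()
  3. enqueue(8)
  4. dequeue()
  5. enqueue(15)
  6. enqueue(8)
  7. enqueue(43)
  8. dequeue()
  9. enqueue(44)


enqueue(8) -> [8]
dequeue()->8, []
enqueue(8) -> [8]
dequeue()->8, []
enqueue(15) -> [15]
enqueue(8) -> [15, 8]
enqueue(43) -> [15, 8, 43]
dequeue()->15, [8, 43]
enqueue(44) -> [8, 43, 44]

Final queue: [8, 43, 44]


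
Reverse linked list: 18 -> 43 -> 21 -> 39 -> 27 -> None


Step 1: curr=18, set curr.next=prev(None) | reversed so far: 18
Step 2: curr=43, set curr.next=prev(18) | reversed so far: 43 -> 18
Step 3: curr=21, set curr.next=prev(43) | reversed so far: 21 -> 43 -> 18
Step 4: curr=39, set curr.next=prev(21) | reversed so far: 39 -> 21 -> 43 -> 18
Step 5: curr=27, set curr.next=prev(39) | reversed so far: 27 -> 39 -> 21 -> 43 -> 18

27 -> 39 -> 21 -> 43 -> 18 -> None


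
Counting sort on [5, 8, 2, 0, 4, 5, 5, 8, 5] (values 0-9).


Input: [5, 8, 2, 0, 4, 5, 5, 8, 5]
Counts: [1, 0, 1, 0, 1, 4, 0, 0, 2, 0]

Sorted: [0, 2, 4, 5, 5, 5, 5, 8, 8]


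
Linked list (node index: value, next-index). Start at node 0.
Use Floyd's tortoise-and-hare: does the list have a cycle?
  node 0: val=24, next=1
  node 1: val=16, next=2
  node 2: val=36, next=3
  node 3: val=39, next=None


Floyd's tortoise (slow, +1) and hare (fast, +2):
  init: slow=0, fast=0
  step 1: slow=1, fast=2
  step 2: fast 2->3->None, no cycle

Cycle: no


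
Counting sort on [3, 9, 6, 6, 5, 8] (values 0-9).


Input: [3, 9, 6, 6, 5, 8]
Counts: [0, 0, 0, 1, 0, 1, 2, 0, 1, 1]

Sorted: [3, 5, 6, 6, 8, 9]


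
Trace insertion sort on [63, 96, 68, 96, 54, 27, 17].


Initial: [63, 96, 68, 96, 54, 27, 17]
Insert 96: [63, 96, 68, 96, 54, 27, 17]
Insert 68: [63, 68, 96, 96, 54, 27, 17]
Insert 96: [63, 68, 96, 96, 54, 27, 17]
Insert 54: [54, 63, 68, 96, 96, 27, 17]
Insert 27: [27, 54, 63, 68, 96, 96, 17]
Insert 17: [17, 27, 54, 63, 68, 96, 96]

Sorted: [17, 27, 54, 63, 68, 96, 96]


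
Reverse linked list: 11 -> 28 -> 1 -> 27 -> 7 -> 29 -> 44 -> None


Step 1: curr=11, set curr.next=prev(None) | reversed so far: 11
Step 2: curr=28, set curr.next=prev(11) | reversed so far: 28 -> 11
Step 3: curr=1, set curr.next=prev(28) | reversed so far: 1 -> 28 -> 11
Step 4: curr=27, set curr.next=prev(1) | reversed so far: 27 -> 1 -> 28 -> 11
Step 5: curr=7, set curr.next=prev(27) | reversed so far: 7 -> 27 -> 1 -> 28 -> 11
Step 6: curr=29, set curr.next=prev(7) | reversed so far: 29 -> 7 -> 27 -> 1 -> 28 -> 11
Step 7: curr=44, set curr.next=prev(29) | reversed so far: 44 -> 29 -> 7 -> 27 -> 1 -> 28 -> 11

44 -> 29 -> 7 -> 27 -> 1 -> 28 -> 11 -> None


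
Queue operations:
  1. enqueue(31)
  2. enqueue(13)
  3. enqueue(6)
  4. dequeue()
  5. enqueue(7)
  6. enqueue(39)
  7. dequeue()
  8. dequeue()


enqueue(31) -> [31]
enqueue(13) -> [31, 13]
enqueue(6) -> [31, 13, 6]
dequeue()->31, [13, 6]
enqueue(7) -> [13, 6, 7]
enqueue(39) -> [13, 6, 7, 39]
dequeue()->13, [6, 7, 39]
dequeue()->6, [7, 39]

Final queue: [7, 39]


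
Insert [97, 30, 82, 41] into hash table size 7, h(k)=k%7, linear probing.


Insert 97: h=6 -> slot 6
Insert 30: h=2 -> slot 2
Insert 82: h=5 -> slot 5
Insert 41: h=6, 1 probes -> slot 0

Table: [41, None, 30, None, None, 82, 97]


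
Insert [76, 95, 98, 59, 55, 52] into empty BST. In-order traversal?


Insert 76: root
Insert 95: R from 76
Insert 98: R from 76 -> R from 95
Insert 59: L from 76
Insert 55: L from 76 -> L from 59
Insert 52: L from 76 -> L from 59 -> L from 55

In-order: [52, 55, 59, 76, 95, 98]


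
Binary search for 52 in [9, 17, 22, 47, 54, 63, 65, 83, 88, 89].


Step 1: lo=0, hi=9, mid=4, val=54
Step 2: lo=0, hi=3, mid=1, val=17
Step 3: lo=2, hi=3, mid=2, val=22
Step 4: lo=3, hi=3, mid=3, val=47

Not found


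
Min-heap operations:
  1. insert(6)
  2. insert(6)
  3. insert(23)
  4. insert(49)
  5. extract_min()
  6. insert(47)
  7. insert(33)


insert(6) -> [6]
insert(6) -> [6, 6]
insert(23) -> [6, 6, 23]
insert(49) -> [6, 6, 23, 49]
extract_min()->6, [6, 49, 23]
insert(47) -> [6, 47, 23, 49]
insert(33) -> [6, 33, 23, 49, 47]

Final heap: [6, 33, 23, 49, 47]


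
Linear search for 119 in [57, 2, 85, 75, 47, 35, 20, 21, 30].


i=0: 57!=119
i=1: 2!=119
i=2: 85!=119
i=3: 75!=119
i=4: 47!=119
i=5: 35!=119
i=6: 20!=119
i=7: 21!=119
i=8: 30!=119

Not found, 9 comps


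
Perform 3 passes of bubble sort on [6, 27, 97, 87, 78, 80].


Initial: [6, 27, 97, 87, 78, 80]
Pass 1: [6, 27, 87, 78, 80, 97] (3 swaps)
Pass 2: [6, 27, 78, 80, 87, 97] (2 swaps)
Pass 3: [6, 27, 78, 80, 87, 97] (0 swaps)

After 3 passes: [6, 27, 78, 80, 87, 97]


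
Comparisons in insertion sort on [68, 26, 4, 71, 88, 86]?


Algorithm: insertion sort
Input: [68, 26, 4, 71, 88, 86]
Sorted: [4, 26, 68, 71, 86, 88]

7


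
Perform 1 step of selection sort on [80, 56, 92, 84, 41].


Initial: [80, 56, 92, 84, 41]
Step 1: min=41 at 4
  Swap: [41, 56, 92, 84, 80]

After 1 step: [41, 56, 92, 84, 80]


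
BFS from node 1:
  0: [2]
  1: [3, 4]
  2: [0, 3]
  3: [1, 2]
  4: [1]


Visit 1, enqueue [3, 4]
Visit 3, enqueue [2]
Visit 4, enqueue []
Visit 2, enqueue [0]
Visit 0, enqueue []

BFS order: [1, 3, 4, 2, 0]


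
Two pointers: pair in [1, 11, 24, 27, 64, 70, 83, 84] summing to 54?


lo=0(1)+hi=7(84)=85
lo=0(1)+hi=6(83)=84
lo=0(1)+hi=5(70)=71
lo=0(1)+hi=4(64)=65
lo=0(1)+hi=3(27)=28
lo=1(11)+hi=3(27)=38
lo=2(24)+hi=3(27)=51

No pair found


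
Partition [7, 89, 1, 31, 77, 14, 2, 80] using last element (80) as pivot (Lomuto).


Pivot: 80
  7 <= 80: advance i (no swap)
  1 <= 80: swap -> [7, 1, 89, 31, 77, 14, 2, 80]
  31 <= 80: swap -> [7, 1, 31, 89, 77, 14, 2, 80]
  77 <= 80: swap -> [7, 1, 31, 77, 89, 14, 2, 80]
  14 <= 80: swap -> [7, 1, 31, 77, 14, 89, 2, 80]
  2 <= 80: swap -> [7, 1, 31, 77, 14, 2, 89, 80]
Place pivot at 6: [7, 1, 31, 77, 14, 2, 80, 89]

Partitioned: [7, 1, 31, 77, 14, 2, 80, 89]


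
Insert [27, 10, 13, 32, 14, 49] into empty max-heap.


Insert 27: [27]
Insert 10: [27, 10]
Insert 13: [27, 10, 13]
Insert 32: [32, 27, 13, 10]
Insert 14: [32, 27, 13, 10, 14]
Insert 49: [49, 27, 32, 10, 14, 13]

Final heap: [49, 27, 32, 10, 14, 13]


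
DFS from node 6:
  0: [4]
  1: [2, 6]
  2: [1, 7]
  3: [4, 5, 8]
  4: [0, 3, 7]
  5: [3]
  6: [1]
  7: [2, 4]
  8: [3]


Visit 6, push [1]
Visit 1, push [2]
Visit 2, push [7]
Visit 7, push [4]
Visit 4, push [3, 0]
Visit 0, push []
Visit 3, push [8, 5]
Visit 5, push []
Visit 8, push []

DFS order: [6, 1, 2, 7, 4, 0, 3, 5, 8]


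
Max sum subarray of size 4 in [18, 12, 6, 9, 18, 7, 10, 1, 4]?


[0:4]: 45
[1:5]: 45
[2:6]: 40
[3:7]: 44
[4:8]: 36
[5:9]: 22

Max: 45 at [0:4]


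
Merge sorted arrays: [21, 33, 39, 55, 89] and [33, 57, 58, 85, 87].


Take 21 from A
Take 33 from A
Take 33 from B
Take 39 from A
Take 55 from A
Take 57 from B
Take 58 from B
Take 85 from B
Take 87 from B

Merged: [21, 33, 33, 39, 55, 57, 58, 85, 87, 89]


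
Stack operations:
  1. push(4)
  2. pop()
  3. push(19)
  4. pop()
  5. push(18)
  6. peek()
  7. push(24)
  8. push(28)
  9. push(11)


push(4) -> [4]
pop()->4, []
push(19) -> [19]
pop()->19, []
push(18) -> [18]
peek()->18
push(24) -> [18, 24]
push(28) -> [18, 24, 28]
push(11) -> [18, 24, 28, 11]

Final stack: [18, 24, 28, 11]


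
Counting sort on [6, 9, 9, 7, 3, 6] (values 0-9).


Input: [6, 9, 9, 7, 3, 6]
Counts: [0, 0, 0, 1, 0, 0, 2, 1, 0, 2]

Sorted: [3, 6, 6, 7, 9, 9]


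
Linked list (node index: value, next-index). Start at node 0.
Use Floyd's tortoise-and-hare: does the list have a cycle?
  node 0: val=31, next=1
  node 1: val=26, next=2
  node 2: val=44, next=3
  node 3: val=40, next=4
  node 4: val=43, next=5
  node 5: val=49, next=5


Floyd's tortoise (slow, +1) and hare (fast, +2):
  init: slow=0, fast=0
  step 1: slow=1, fast=2
  step 2: slow=2, fast=4
  step 3: slow=3, fast=5
  step 4: slow=4, fast=5
  step 5: slow=5, fast=5
  slow == fast at node 5: cycle detected

Cycle: yes


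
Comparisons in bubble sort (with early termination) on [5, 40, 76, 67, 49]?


Algorithm: bubble sort (with early termination)
Input: [5, 40, 76, 67, 49]
Sorted: [5, 40, 49, 67, 76]

9


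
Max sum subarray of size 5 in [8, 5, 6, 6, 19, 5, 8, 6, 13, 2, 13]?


[0:5]: 44
[1:6]: 41
[2:7]: 44
[3:8]: 44
[4:9]: 51
[5:10]: 34
[6:11]: 42

Max: 51 at [4:9]


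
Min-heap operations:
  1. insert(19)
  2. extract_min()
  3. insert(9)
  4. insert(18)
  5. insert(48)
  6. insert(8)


insert(19) -> [19]
extract_min()->19, []
insert(9) -> [9]
insert(18) -> [9, 18]
insert(48) -> [9, 18, 48]
insert(8) -> [8, 9, 48, 18]

Final heap: [8, 9, 48, 18]


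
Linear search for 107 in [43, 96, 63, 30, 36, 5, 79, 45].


i=0: 43!=107
i=1: 96!=107
i=2: 63!=107
i=3: 30!=107
i=4: 36!=107
i=5: 5!=107
i=6: 79!=107
i=7: 45!=107

Not found, 8 comps


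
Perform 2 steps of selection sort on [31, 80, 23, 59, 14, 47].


Initial: [31, 80, 23, 59, 14, 47]
Step 1: min=14 at 4
  Swap: [14, 80, 23, 59, 31, 47]
Step 2: min=23 at 2
  Swap: [14, 23, 80, 59, 31, 47]

After 2 steps: [14, 23, 80, 59, 31, 47]


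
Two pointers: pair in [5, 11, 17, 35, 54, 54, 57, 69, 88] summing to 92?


lo=0(5)+hi=8(88)=93
lo=0(5)+hi=7(69)=74
lo=1(11)+hi=7(69)=80
lo=2(17)+hi=7(69)=86
lo=3(35)+hi=7(69)=104
lo=3(35)+hi=6(57)=92

Yes: 35+57=92


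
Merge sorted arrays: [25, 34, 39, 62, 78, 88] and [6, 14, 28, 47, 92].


Take 6 from B
Take 14 from B
Take 25 from A
Take 28 from B
Take 34 from A
Take 39 from A
Take 47 from B
Take 62 from A
Take 78 from A
Take 88 from A

Merged: [6, 14, 25, 28, 34, 39, 47, 62, 78, 88, 92]


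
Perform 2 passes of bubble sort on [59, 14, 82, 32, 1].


Initial: [59, 14, 82, 32, 1]
Pass 1: [14, 59, 32, 1, 82] (3 swaps)
Pass 2: [14, 32, 1, 59, 82] (2 swaps)

After 2 passes: [14, 32, 1, 59, 82]


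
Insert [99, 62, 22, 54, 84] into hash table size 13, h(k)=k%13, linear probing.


Insert 99: h=8 -> slot 8
Insert 62: h=10 -> slot 10
Insert 22: h=9 -> slot 9
Insert 54: h=2 -> slot 2
Insert 84: h=6 -> slot 6

Table: [None, None, 54, None, None, None, 84, None, 99, 22, 62, None, None]


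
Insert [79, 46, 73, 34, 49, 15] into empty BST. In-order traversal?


Insert 79: root
Insert 46: L from 79
Insert 73: L from 79 -> R from 46
Insert 34: L from 79 -> L from 46
Insert 49: L from 79 -> R from 46 -> L from 73
Insert 15: L from 79 -> L from 46 -> L from 34

In-order: [15, 34, 46, 49, 73, 79]


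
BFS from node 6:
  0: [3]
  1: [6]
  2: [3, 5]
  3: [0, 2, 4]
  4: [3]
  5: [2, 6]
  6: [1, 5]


Visit 6, enqueue [1, 5]
Visit 1, enqueue []
Visit 5, enqueue [2]
Visit 2, enqueue [3]
Visit 3, enqueue [0, 4]
Visit 0, enqueue []
Visit 4, enqueue []

BFS order: [6, 1, 5, 2, 3, 0, 4]


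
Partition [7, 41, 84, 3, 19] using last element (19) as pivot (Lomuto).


Pivot: 19
  7 <= 19: advance i (no swap)
  3 <= 19: swap -> [7, 3, 84, 41, 19]
Place pivot at 2: [7, 3, 19, 41, 84]

Partitioned: [7, 3, 19, 41, 84]


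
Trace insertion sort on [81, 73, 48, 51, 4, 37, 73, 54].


Initial: [81, 73, 48, 51, 4, 37, 73, 54]
Insert 73: [73, 81, 48, 51, 4, 37, 73, 54]
Insert 48: [48, 73, 81, 51, 4, 37, 73, 54]
Insert 51: [48, 51, 73, 81, 4, 37, 73, 54]
Insert 4: [4, 48, 51, 73, 81, 37, 73, 54]
Insert 37: [4, 37, 48, 51, 73, 81, 73, 54]
Insert 73: [4, 37, 48, 51, 73, 73, 81, 54]
Insert 54: [4, 37, 48, 51, 54, 73, 73, 81]

Sorted: [4, 37, 48, 51, 54, 73, 73, 81]


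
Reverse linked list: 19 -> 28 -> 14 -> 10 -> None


Step 1: curr=19, set curr.next=prev(None) | reversed so far: 19
Step 2: curr=28, set curr.next=prev(19) | reversed so far: 28 -> 19
Step 3: curr=14, set curr.next=prev(28) | reversed so far: 14 -> 28 -> 19
Step 4: curr=10, set curr.next=prev(14) | reversed so far: 10 -> 14 -> 28 -> 19

10 -> 14 -> 28 -> 19 -> None


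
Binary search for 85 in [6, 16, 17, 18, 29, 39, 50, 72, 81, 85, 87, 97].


Step 1: lo=0, hi=11, mid=5, val=39
Step 2: lo=6, hi=11, mid=8, val=81
Step 3: lo=9, hi=11, mid=10, val=87
Step 4: lo=9, hi=9, mid=9, val=85

Found at index 9


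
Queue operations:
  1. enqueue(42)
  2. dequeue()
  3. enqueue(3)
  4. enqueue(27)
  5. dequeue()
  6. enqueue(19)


enqueue(42) -> [42]
dequeue()->42, []
enqueue(3) -> [3]
enqueue(27) -> [3, 27]
dequeue()->3, [27]
enqueue(19) -> [27, 19]

Final queue: [27, 19]


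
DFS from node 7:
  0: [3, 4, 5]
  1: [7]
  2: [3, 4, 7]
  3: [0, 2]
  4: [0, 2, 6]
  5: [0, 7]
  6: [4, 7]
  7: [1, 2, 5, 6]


Visit 7, push [6, 5, 2, 1]
Visit 1, push []
Visit 2, push [4, 3]
Visit 3, push [0]
Visit 0, push [5, 4]
Visit 4, push [6]
Visit 6, push []
Visit 5, push []

DFS order: [7, 1, 2, 3, 0, 4, 6, 5]


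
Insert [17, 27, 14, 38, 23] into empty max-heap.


Insert 17: [17]
Insert 27: [27, 17]
Insert 14: [27, 17, 14]
Insert 38: [38, 27, 14, 17]
Insert 23: [38, 27, 14, 17, 23]

Final heap: [38, 27, 14, 17, 23]


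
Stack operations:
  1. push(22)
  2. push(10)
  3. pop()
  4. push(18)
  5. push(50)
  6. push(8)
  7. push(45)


push(22) -> [22]
push(10) -> [22, 10]
pop()->10, [22]
push(18) -> [22, 18]
push(50) -> [22, 18, 50]
push(8) -> [22, 18, 50, 8]
push(45) -> [22, 18, 50, 8, 45]

Final stack: [22, 18, 50, 8, 45]


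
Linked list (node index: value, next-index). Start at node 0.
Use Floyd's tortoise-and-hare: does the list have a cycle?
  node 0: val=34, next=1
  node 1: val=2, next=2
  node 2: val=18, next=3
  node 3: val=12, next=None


Floyd's tortoise (slow, +1) and hare (fast, +2):
  init: slow=0, fast=0
  step 1: slow=1, fast=2
  step 2: fast 2->3->None, no cycle

Cycle: no


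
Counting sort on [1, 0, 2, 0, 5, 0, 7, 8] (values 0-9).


Input: [1, 0, 2, 0, 5, 0, 7, 8]
Counts: [3, 1, 1, 0, 0, 1, 0, 1, 1, 0]

Sorted: [0, 0, 0, 1, 2, 5, 7, 8]


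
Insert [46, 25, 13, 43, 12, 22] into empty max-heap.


Insert 46: [46]
Insert 25: [46, 25]
Insert 13: [46, 25, 13]
Insert 43: [46, 43, 13, 25]
Insert 12: [46, 43, 13, 25, 12]
Insert 22: [46, 43, 22, 25, 12, 13]

Final heap: [46, 43, 22, 25, 12, 13]


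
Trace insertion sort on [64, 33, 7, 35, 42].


Initial: [64, 33, 7, 35, 42]
Insert 33: [33, 64, 7, 35, 42]
Insert 7: [7, 33, 64, 35, 42]
Insert 35: [7, 33, 35, 64, 42]
Insert 42: [7, 33, 35, 42, 64]

Sorted: [7, 33, 35, 42, 64]


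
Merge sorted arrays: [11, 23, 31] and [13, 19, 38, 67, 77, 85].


Take 11 from A
Take 13 from B
Take 19 from B
Take 23 from A
Take 31 from A

Merged: [11, 13, 19, 23, 31, 38, 67, 77, 85]


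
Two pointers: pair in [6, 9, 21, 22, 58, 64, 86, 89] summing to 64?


lo=0(6)+hi=7(89)=95
lo=0(6)+hi=6(86)=92
lo=0(6)+hi=5(64)=70
lo=0(6)+hi=4(58)=64

Yes: 6+58=64


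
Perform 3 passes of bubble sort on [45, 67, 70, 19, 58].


Initial: [45, 67, 70, 19, 58]
Pass 1: [45, 67, 19, 58, 70] (2 swaps)
Pass 2: [45, 19, 58, 67, 70] (2 swaps)
Pass 3: [19, 45, 58, 67, 70] (1 swaps)

After 3 passes: [19, 45, 58, 67, 70]


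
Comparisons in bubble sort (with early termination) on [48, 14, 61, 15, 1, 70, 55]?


Algorithm: bubble sort (with early termination)
Input: [48, 14, 61, 15, 1, 70, 55]
Sorted: [1, 14, 15, 48, 55, 61, 70]

20


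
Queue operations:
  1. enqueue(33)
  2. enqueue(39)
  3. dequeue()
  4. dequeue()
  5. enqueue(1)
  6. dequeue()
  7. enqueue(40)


enqueue(33) -> [33]
enqueue(39) -> [33, 39]
dequeue()->33, [39]
dequeue()->39, []
enqueue(1) -> [1]
dequeue()->1, []
enqueue(40) -> [40]

Final queue: [40]


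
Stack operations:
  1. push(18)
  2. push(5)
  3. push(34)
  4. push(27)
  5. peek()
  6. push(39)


push(18) -> [18]
push(5) -> [18, 5]
push(34) -> [18, 5, 34]
push(27) -> [18, 5, 34, 27]
peek()->27
push(39) -> [18, 5, 34, 27, 39]

Final stack: [18, 5, 34, 27, 39]
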